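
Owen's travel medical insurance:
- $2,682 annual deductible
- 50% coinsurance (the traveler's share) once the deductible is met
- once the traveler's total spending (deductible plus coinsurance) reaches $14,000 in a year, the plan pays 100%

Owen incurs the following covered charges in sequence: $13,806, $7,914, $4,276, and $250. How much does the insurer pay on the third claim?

#1 ($13,806): $2,682 to deductible, leaving $11,124; coinsurance $11,124 × 50% = $5,562. Traveler owes $8,244 (running OOP $8,244). Insurer: $13,806 − $8,244 = $5,562.
#2 ($7,914): 50% coinsurance on $7,914 = $3,957. Traveler pays $3,957; OOP now $12,201. Plan pays $7,914 − $3,957 = $3,957.
#3 ($4,276): deductible met; 50% of $4,276 = $2,138. OOP would hit $14,339 > $14,000, so the cap limits the traveler to $14,000 − $12,201 = $1,799. Insurer: $4,276 − $1,799 = $2,477.

$2,477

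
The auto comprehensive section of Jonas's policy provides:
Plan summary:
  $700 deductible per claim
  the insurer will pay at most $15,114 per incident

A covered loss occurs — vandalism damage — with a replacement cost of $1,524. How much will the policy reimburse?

Subtract the deductible: $1,524 − $700 = $824.
$824 is within the $15,114 limit, so the insurer pays $824.

$824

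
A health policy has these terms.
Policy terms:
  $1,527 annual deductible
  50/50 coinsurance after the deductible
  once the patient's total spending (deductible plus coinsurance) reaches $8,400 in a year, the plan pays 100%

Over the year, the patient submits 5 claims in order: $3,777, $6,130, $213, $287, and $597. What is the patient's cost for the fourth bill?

Claim 1 ($3,777): $1,527 finishes the deductible; $2,250 goes to coinsurance; patient's 50% is $1,125. Cost to patient: $2,652. OOP to date $2,652.
Claim 2 ($6,130): deductible already satisfied, so patient's share is 50% × $6,130 = $3,065. Patient pays $3,065; OOP now $5,717.
Claim 3 ($213): 50% coinsurance on $213 = $106.50. Patient pays $106.50; OOP now $5,823.50.
Claim 4 ($287): 50% coinsurance on $287 = $143.50. Patient owes $143.50 (running OOP $5,967).

$143.50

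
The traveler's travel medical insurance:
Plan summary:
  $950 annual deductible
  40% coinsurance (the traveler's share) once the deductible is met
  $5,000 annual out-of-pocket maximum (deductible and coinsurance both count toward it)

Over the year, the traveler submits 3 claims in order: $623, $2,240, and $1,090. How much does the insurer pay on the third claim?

$654

#1 ($623): fully absorbed by the deductible. Cost to traveler: $623. OOP to date $623. Insurer: $623 − $623 = $0.
#2 ($2,240): $327 finishes the deductible; $1,913 goes to coinsurance; traveler's 40% is $765.20. Traveler owes $1,092.20 (running OOP $1,715.20). Plan pays $2,240 − $1,092.20 = $1,147.80.
#3 ($1,090): deductible already satisfied, so traveler's share is 40% × $1,090 = $436. Traveler owes $436 (running OOP $2,151.20). Plan pays $1,090 − $436 = $654.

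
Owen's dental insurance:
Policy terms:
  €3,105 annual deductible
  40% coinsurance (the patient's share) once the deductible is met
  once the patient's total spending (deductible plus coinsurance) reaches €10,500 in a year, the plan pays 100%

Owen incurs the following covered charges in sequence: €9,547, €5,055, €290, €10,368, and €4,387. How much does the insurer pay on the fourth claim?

€7,687.80

Claim 1 (€9,547): €3,105 finishes the deductible; €6,442 goes to coinsurance; coinsurance €6,442 × 40% = €2,576.80. Cost to patient: €5,681.80. OOP to date €5,681.80. Insurer: €9,547 − €5,681.80 = €3,865.20.
Claim 2 (€5,055): deductible already satisfied, so patient's share is 40% × €5,055 = €2,022. Cost to patient: €2,022. OOP to date €7,703.80. Plan pays €5,055 − €2,022 = €3,033.
Claim 3 (€290): deductible met; 40% of €290 = €116. Patient pays €116; OOP now €7,819.80. Plan pays €290 − €116 = €174.
Claim 4 (€10,368): deductible already satisfied, so patient's share is 40% × €10,368 = €4,147.20. Adding that to €7,819.80 gives €11,967, past the €10,500 cap; patient pays only €10,500 − €7,819.80 = €2,680.20. Plan pays €10,368 − €2,680.20 = €7,687.80.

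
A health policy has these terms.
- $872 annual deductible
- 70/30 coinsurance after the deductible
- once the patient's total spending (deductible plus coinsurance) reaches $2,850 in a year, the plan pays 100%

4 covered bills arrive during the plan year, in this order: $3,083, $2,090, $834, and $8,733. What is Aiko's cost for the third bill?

Bill 1, $3,083: $872 finishes the deductible; $2,211 goes to coinsurance; 30% of $2,211 = $663.30. Patient owes $1,535.30 (running OOP $1,535.30).
Bill 2, $2,090: deductible already satisfied, so patient's share is 30% × $2,090 = $627. Patient owes $627 (running OOP $2,162.30).
Bill 3, $834: deductible met; 30% of $834 = $250.20. Patient pays $250.20; OOP now $2,412.50.

$250.20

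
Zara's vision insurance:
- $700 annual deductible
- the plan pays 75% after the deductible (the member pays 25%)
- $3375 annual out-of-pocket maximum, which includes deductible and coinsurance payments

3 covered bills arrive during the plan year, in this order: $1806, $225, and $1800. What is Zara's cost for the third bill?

$450

Claim 1 — $1806: deductible takes $700, $1106 remains; coinsurance $1106 × 25% = $276.50. Member owes $976.50 (running OOP $976.50).
Claim 2 — $225: 25% coinsurance on $225 = $56.25. Member pays $56.25; OOP now $1032.75.
Claim 3 — $1800: 25% coinsurance on $1800 = $450. Cost to member: $450. OOP to date $1482.75.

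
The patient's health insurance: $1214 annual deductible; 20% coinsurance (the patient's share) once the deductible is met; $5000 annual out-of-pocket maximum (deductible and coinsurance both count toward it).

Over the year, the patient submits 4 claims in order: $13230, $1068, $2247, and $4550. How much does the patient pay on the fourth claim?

$719.80

#1 ($13230): $1214 to deductible, leaving $12016; 20% of $12016 = $2403.20. Cost to patient: $3617.20. OOP to date $3617.20.
#2 ($1068): deductible already satisfied, so patient's share is 20% × $1068 = $213.60. Cost to patient: $213.60. OOP to date $3830.80.
#3 ($2247): deductible already satisfied, so patient's share is 20% × $2247 = $449.40. Patient owes $449.40 (running OOP $4280.20).
#4 ($4550): 20% coinsurance on $4550 = $910. That would push OOP to $5190.20, over the $5000 cap, so patient pays $5000 − $4280.20 = $719.80.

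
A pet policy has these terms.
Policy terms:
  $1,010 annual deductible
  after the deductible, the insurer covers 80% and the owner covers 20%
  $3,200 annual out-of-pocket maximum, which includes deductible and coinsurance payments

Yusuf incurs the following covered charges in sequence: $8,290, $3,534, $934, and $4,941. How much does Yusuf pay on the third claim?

$27.20

#1 ($8,290): $1,010 finishes the deductible; $7,280 goes to coinsurance; coinsurance $7,280 × 20% = $1,456. Cost to owner: $2,466. OOP to date $2,466.
#2 ($3,534): deductible already satisfied, so owner's share is 20% × $3,534 = $706.80. Owner pays $706.80; OOP now $3,172.80.
#3 ($934): deductible already satisfied, so owner's share is 20% × $934 = $186.80. OOP would hit $3,359.60 > $3,200, so the cap limits the owner to $3,200 − $3,172.80 = $27.20.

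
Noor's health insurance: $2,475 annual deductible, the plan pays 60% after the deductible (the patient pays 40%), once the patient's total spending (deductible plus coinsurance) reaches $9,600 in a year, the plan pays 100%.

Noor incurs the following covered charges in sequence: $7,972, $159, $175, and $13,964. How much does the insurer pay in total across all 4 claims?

#1 ($7,972): $2,475 finishes the deductible; $5,497 goes to coinsurance; coinsurance $5,497 × 40% = $2,198.80. Patient owes $4,673.80 (running OOP $4,673.80). Insurer: $7,972 − $4,673.80 = $3,298.20.
#2 ($159): deductible already satisfied, so patient's share is 40% × $159 = $63.60. Cost to patient: $63.60. OOP to date $4,737.40. Insurer: $159 − $63.60 = $95.40.
#3 ($175): 40% coinsurance on $175 = $70. Patient owes $70 (running OOP $4,807.40). Plan pays $175 − $70 = $105.
#4 ($13,964): 40% coinsurance on $13,964 = $5,585.60. OOP would hit $10,393 > $9,600, so the cap limits the patient to $9,600 − $4,807.40 = $4,792.60. Plan pays $13,964 − $4,792.60 = $9,171.40.
Insurer total: $3,298.20 + $95.40 + $105 + $9,171.40 = $12,670.

$12,670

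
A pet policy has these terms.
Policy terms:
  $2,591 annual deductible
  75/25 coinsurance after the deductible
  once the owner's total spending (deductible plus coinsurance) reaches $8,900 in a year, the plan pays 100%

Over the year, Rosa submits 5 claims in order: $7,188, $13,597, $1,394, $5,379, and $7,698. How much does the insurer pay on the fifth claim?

$7,630.75

Bill 1, $7,188: $2,591 finishes the deductible; $4,597 goes to coinsurance; 25% of $4,597 = $1,149.25. Cost to owner: $3,740.25. OOP to date $3,740.25. Plan pays $7,188 − $3,740.25 = $3,447.75.
Bill 2, $13,597: 25% coinsurance on $13,597 = $3,399.25. Owner owes $3,399.25 (running OOP $7,139.50). Plan pays $13,597 − $3,399.25 = $10,197.75.
Bill 3, $1,394: 25% coinsurance on $1,394 = $348.50. Cost to owner: $348.50. OOP to date $7,488. Plan pays $1,394 − $348.50 = $1,045.50.
Bill 4, $5,379: 25% coinsurance on $5,379 = $1,344.75. Cost to owner: $1,344.75. OOP to date $8,832.75. Insurer: $5,379 − $1,344.75 = $4,034.25.
Bill 5, $7,698: deductible met; 25% of $7,698 = $1,924.50. That would push OOP to $10,757.25, over the $8,900 cap, so owner pays $8,900 − $8,832.75 = $67.25. Plan pays $7,698 − $67.25 = $7,630.75.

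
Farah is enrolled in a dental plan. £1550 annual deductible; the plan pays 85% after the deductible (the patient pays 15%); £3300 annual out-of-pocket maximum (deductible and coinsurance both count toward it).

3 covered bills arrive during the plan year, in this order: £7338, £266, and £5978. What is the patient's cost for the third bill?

£841.90

Claim 1 (£7338): £1550 to deductible, leaving £5788; patient's 15% is £868.20. Cost to patient: £2418.20. OOP to date £2418.20.
Claim 2 (£266): deductible already satisfied, so patient's share is 15% × £266 = £39.90. Cost to patient: £39.90. OOP to date £2458.10.
Claim 3 (£5978): deductible met; 15% of £5978 = £896.70. That would push OOP to £3354.80, over the £3300 cap, so patient pays £3300 − £2458.10 = £841.90.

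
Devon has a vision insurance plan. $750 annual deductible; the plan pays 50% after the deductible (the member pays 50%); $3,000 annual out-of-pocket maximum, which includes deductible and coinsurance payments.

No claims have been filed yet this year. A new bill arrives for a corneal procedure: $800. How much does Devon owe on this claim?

Deductible not yet touched, so the first $750 of the bill goes to the deductible.
After the $750 deductible portion, $800 − $750 = $50 is subject to coinsurance.
50% of $50 = $25 falls to the member.
That puts the member's cost at $750 + $25 = $775 before any cap.
Cumulative spending $0 + $775 = $775 stays under the $3,000 maximum.

$775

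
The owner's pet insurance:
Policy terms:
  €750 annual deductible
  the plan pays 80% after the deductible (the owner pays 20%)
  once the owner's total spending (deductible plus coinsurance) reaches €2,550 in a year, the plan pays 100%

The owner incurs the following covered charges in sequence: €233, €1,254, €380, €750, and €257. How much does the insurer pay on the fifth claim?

Claim 1 (€233): entire amount goes to the deductible. Owner owes €233 (running OOP €233). Insurer: €233 − €233 = €0.
Claim 2 (€1,254): €517 finishes the deductible; €737 goes to coinsurance; 20% of €737 = €147.40. Owner pays €664.40; OOP now €897.40. Insurer: €1,254 − €664.40 = €589.60.
Claim 3 (€380): deductible already satisfied, so owner's share is 20% × €380 = €76. Owner owes €76 (running OOP €973.40). Plan pays €380 − €76 = €304.
Claim 4 (€750): 20% coinsurance on €750 = €150. Owner pays €150; OOP now €1,123.40. Plan pays €750 − €150 = €600.
Claim 5 (€257): 20% coinsurance on €257 = €51.40. Owner pays €51.40; OOP now €1,174.80. Plan pays €257 − €51.40 = €205.60.

€205.60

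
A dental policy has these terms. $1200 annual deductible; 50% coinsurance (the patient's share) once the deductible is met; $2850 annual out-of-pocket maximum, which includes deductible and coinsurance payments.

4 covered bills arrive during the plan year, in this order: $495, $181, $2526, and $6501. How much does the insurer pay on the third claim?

Bill 1, $495: all of it applies to the deductible. Cost to patient: $495. OOP to date $495. Insurer: $495 − $495 = $0.
Bill 2, $181: entire amount goes to the deductible. Cost to patient: $181. OOP to date $676. Insurer: $181 − $181 = $0.
Bill 3, $2526: deductible takes $524, $2002 remains; coinsurance $2002 × 50% = $1001. Patient owes $1525 (running OOP $2201). Plan pays $2526 − $1525 = $1001.

$1001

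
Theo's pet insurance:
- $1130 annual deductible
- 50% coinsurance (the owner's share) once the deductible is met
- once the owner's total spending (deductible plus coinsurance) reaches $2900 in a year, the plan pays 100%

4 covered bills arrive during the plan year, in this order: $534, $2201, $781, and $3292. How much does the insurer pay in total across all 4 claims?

$3908

Claim 1 ($534): all of it applies to the deductible. Owner owes $534 (running OOP $534). Insurer: $534 − $534 = $0.
Claim 2 ($2201): deductible takes $596, $1605 remains; owner's 50% is $802.50. Owner owes $1398.50 (running OOP $1932.50). Plan pays $2201 − $1398.50 = $802.50.
Claim 3 ($781): 50% coinsurance on $781 = $390.50. Cost to owner: $390.50. OOP to date $2323. Insurer: $781 − $390.50 = $390.50.
Claim 4 ($3292): deductible met; 50% of $3292 = $1646. OOP would hit $3969 > $2900, so the cap limits the owner to $2900 − $2323 = $577. Plan pays $3292 − $577 = $2715.
Insurer total: $0 + $802.50 + $390.50 + $2715 = $3908.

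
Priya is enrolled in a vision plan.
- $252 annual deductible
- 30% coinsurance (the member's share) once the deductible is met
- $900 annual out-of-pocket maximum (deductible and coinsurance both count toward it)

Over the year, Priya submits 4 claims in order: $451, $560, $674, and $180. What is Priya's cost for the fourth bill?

$54

Claim 1 — $451: $252 to deductible, leaving $199; 30% of $199 = $59.70. Cost to member: $311.70. OOP to date $311.70.
Claim 2 — $560: deductible met; 30% of $560 = $168. Member pays $168; OOP now $479.70.
Claim 3 — $674: 30% coinsurance on $674 = $202.20. Member pays $202.20; OOP now $681.90.
Claim 4 — $180: 30% coinsurance on $180 = $54. Member pays $54; OOP now $735.90.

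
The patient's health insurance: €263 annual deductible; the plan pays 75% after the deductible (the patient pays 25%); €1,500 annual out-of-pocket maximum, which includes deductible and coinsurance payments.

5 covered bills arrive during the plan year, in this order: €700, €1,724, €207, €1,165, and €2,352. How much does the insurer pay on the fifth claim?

€1,998.25

Bill 1, €700: deductible takes €263, €437 remains; 25% of €437 = €109.25. Cost to patient: €372.25. OOP to date €372.25. Insurer: €700 − €372.25 = €327.75.
Bill 2, €1,724: deductible met; 25% of €1,724 = €431. Patient owes €431 (running OOP €803.25). Insurer: €1,724 − €431 = €1,293.
Bill 3, €207: 25% coinsurance on €207 = €51.75. Cost to patient: €51.75. OOP to date €855. Plan pays €207 − €51.75 = €155.25.
Bill 4, €1,165: 25% coinsurance on €1,165 = €291.25. Cost to patient: €291.25. OOP to date €1,146.25. Insurer: €1,165 − €291.25 = €873.75.
Bill 5, €2,352: 25% coinsurance on €2,352 = €588. Adding that to €1,146.25 gives €1,734.25, past the €1,500 cap; patient pays only €1,500 − €1,146.25 = €353.75. Insurer: €2,352 − €353.75 = €1,998.25.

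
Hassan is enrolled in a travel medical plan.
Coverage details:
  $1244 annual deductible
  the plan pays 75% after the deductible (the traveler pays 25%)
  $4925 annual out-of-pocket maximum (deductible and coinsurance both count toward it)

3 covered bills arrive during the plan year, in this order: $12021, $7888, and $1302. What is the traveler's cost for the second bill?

Claim 1 ($12021): $1244 to deductible, leaving $10777; 25% of $10777 = $2694.25. Traveler owes $3938.25 (running OOP $3938.25).
Claim 2 ($7888): 25% coinsurance on $7888 = $1972. Adding that to $3938.25 gives $5910.25, past the $4925 cap; traveler pays only $4925 − $3938.25 = $986.75.

$986.75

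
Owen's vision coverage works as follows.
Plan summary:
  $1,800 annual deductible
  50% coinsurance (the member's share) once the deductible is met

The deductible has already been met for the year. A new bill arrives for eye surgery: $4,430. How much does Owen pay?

The deductible is already satisfied, so the full bill goes to coinsurance.
50% of $4,430 = $2,215 falls to the member.

$2,215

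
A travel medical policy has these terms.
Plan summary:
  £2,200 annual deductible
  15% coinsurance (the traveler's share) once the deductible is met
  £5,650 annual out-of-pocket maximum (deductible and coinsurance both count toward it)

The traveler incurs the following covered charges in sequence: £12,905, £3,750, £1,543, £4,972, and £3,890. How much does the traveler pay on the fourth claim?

£745.80

Claim 1 (£12,905): deductible takes £2,200, £10,705 remains; traveler's 15% is £1,605.75. Traveler pays £3,805.75; OOP now £3,805.75.
Claim 2 (£3,750): deductible already satisfied, so traveler's share is 15% × £3,750 = £562.50. Traveler pays £562.50; OOP now £4,368.25.
Claim 3 (£1,543): deductible met; 15% of £1,543 = £231.45. Traveler pays £231.45; OOP now £4,599.70.
Claim 4 (£4,972): 15% coinsurance on £4,972 = £745.80. Traveler pays £745.80; OOP now £5,345.50.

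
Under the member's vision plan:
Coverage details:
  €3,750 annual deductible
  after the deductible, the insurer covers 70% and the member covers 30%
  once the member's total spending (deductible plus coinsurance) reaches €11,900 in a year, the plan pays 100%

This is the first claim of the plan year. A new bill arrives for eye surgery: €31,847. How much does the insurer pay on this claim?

€19,947

Nothing has been paid toward the €3,750 deductible, so the first €3,750 of this charge is applied there.
That leaves €31,847 − €3,750 = €28,097 for coinsurance.
Member's 30% share of €28,097 is €8,429.10.
Member responsibility before any cap: €3,750 + €8,429.10 = €12,179.10.
That would bring total out-of-pocket to €12,179.10, past the €11,900 cap. The member is capped at €11,900 − €0 = €11,900 on this claim.
Insurer pays the balance: €31,847 − €11,900 = €19,947.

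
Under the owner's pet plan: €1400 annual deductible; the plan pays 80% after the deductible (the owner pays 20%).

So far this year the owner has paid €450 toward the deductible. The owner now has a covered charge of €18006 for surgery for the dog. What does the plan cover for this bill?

€13644.80

€450 of the €1400 deductible is already met, leaving €950.
The remaining €17056 (= €18006 − €950) moves to coinsurance.
20% of €17056 = €3411.20 falls to the owner.
Owner responsibility: €950 + €3411.20 = €4361.20.
The plan picks up €18006 − €4361.20 = €13644.80.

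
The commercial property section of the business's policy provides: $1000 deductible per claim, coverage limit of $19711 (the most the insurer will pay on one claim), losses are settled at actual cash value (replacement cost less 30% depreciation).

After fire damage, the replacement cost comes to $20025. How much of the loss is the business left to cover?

Depreciate 30%: the covered value is $20025 × 0.7 = $14017.50.
Subtract the deductible: $14017.50 − $1000 = $13017.50.
$13017.50 is within the $19711 limit, so the insurer pays $13017.50.
The business bears the rest of the original loss: $20025 − $13017.50 = $7007.50.

$7007.50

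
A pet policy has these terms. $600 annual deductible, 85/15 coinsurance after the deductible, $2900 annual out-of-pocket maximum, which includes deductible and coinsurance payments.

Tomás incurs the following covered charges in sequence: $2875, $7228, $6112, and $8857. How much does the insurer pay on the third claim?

#1 ($2875): deductible takes $600, $2275 remains; coinsurance $2275 × 15% = $341.25. Cost to owner: $941.25. OOP to date $941.25. Insurer: $2875 − $941.25 = $1933.75.
#2 ($7228): 15% coinsurance on $7228 = $1084.20. Owner owes $1084.20 (running OOP $2025.45). Plan pays $7228 − $1084.20 = $6143.80.
#3 ($6112): 15% coinsurance on $6112 = $916.80. That would push OOP to $2942.25, over the $2900 cap, so owner pays $2900 − $2025.45 = $874.55. Insurer: $6112 − $874.55 = $5237.45.

$5237.45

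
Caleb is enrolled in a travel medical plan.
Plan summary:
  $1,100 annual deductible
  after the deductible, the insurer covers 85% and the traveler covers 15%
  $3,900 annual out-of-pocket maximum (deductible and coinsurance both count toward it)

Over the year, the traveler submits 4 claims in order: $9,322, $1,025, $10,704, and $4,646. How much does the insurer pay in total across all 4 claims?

$21,797

Bill 1, $9,322: deductible takes $1,100, $8,222 remains; traveler's 15% is $1,233.30. Traveler owes $2,333.30 (running OOP $2,333.30). Insurer: $9,322 − $2,333.30 = $6,988.70.
Bill 2, $1,025: 15% coinsurance on $1,025 = $153.75. Traveler owes $153.75 (running OOP $2,487.05). Insurer: $1,025 − $153.75 = $871.25.
Bill 3, $10,704: deductible already satisfied, so traveler's share is 15% × $10,704 = $1,605.60. Adding that to $2,487.05 gives $4,092.65, past the $3,900 cap; traveler pays only $3,900 − $2,487.05 = $1,412.95. Plan pays $10,704 − $1,412.95 = $9,291.05.
Bill 4, $4,646: deductible already satisfied, so traveler's share is 15% × $4,646 = $696.90. Adding that to $3,900 gives $4,596.90, past the $3,900 cap; traveler pays only $3,900 − $3,900 = $0. Insurer: $4,646 − $0 = $4,646.
Insurer total = bills − traveler's total = $25,697 − $3,900 = $21,797.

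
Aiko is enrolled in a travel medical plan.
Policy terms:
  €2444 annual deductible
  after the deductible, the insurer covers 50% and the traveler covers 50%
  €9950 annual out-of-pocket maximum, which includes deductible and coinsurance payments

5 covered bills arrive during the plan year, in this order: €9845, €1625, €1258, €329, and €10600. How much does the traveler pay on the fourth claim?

€164.50

Claim 1 (€9845): €2444 finishes the deductible; €7401 goes to coinsurance; traveler's 50% is €3700.50. Traveler owes €6144.50 (running OOP €6144.50).
Claim 2 (€1625): 50% coinsurance on €1625 = €812.50. Traveler pays €812.50; OOP now €6957.
Claim 3 (€1258): 50% coinsurance on €1258 = €629. Traveler owes €629 (running OOP €7586).
Claim 4 (€329): deductible met; 50% of €329 = €164.50. Traveler pays €164.50; OOP now €7750.50.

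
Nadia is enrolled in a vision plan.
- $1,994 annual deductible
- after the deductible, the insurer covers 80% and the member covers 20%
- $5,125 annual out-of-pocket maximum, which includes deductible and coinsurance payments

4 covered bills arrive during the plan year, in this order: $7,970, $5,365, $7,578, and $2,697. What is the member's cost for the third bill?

$862.80

Claim 1 ($7,970): $1,994 to deductible, leaving $5,976; coinsurance $5,976 × 20% = $1,195.20. Member pays $3,189.20; OOP now $3,189.20.
Claim 2 ($5,365): deductible already satisfied, so member's share is 20% × $5,365 = $1,073. Member owes $1,073 (running OOP $4,262.20).
Claim 3 ($7,578): deductible already satisfied, so member's share is 20% × $7,578 = $1,515.60. That would push OOP to $5,777.80, over the $5,125 cap, so member pays $5,125 − $4,262.20 = $862.80.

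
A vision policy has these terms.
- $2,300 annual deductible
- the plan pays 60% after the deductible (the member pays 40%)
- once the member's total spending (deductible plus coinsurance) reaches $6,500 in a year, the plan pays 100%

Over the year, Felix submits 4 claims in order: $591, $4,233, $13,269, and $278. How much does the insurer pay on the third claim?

#1 ($591): all of it applies to the deductible. Cost to member: $591. OOP to date $591. Insurer: $591 − $591 = $0.
#2 ($4,233): deductible takes $1,709, $2,524 remains; 40% of $2,524 = $1,009.60. Cost to member: $2,718.60. OOP to date $3,309.60. Plan pays $4,233 − $2,718.60 = $1,514.40.
#3 ($13,269): deductible already satisfied, so member's share is 40% × $13,269 = $5,307.60. Adding that to $3,309.60 gives $8,617.20, past the $6,500 cap; member pays only $6,500 − $3,309.60 = $3,190.40. Insurer: $13,269 − $3,190.40 = $10,078.60.

$10,078.60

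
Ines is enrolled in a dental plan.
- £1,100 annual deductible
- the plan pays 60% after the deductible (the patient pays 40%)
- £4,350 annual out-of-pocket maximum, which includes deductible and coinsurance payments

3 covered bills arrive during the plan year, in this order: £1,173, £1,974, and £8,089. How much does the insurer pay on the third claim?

£5,657.80

Claim 1 — £1,173: £1,100 to deductible, leaving £73; 40% of £73 = £29.20. Cost to patient: £1,129.20. OOP to date £1,129.20. Insurer: £1,173 − £1,129.20 = £43.80.
Claim 2 — £1,974: 40% coinsurance on £1,974 = £789.60. Patient owes £789.60 (running OOP £1,918.80). Plan pays £1,974 − £789.60 = £1,184.40.
Claim 3 — £8,089: deductible met; 40% of £8,089 = £3,235.60. Adding that to £1,918.80 gives £5,154.40, past the £4,350 cap; patient pays only £4,350 − £1,918.80 = £2,431.20. Plan pays £8,089 − £2,431.20 = £5,657.80.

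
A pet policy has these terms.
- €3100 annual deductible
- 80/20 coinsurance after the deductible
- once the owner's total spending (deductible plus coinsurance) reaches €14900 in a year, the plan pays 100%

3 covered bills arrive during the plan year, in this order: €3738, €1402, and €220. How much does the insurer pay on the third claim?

€176

Bill 1, €3738: €3100 to deductible, leaving €638; coinsurance €638 × 20% = €127.60. Cost to owner: €3227.60. OOP to date €3227.60. Insurer: €3738 − €3227.60 = €510.40.
Bill 2, €1402: deductible already satisfied, so owner's share is 20% × €1402 = €280.40. Owner owes €280.40 (running OOP €3508). Insurer: €1402 − €280.40 = €1121.60.
Bill 3, €220: deductible already satisfied, so owner's share is 20% × €220 = €44. Cost to owner: €44. OOP to date €3552. Insurer: €220 − €44 = €176.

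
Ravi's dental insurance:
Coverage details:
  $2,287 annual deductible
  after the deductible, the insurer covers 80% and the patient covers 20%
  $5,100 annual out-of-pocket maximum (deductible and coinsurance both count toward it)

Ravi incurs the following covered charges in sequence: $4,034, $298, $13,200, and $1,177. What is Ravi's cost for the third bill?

$2,404

#1 ($4,034): deductible takes $2,287, $1,747 remains; 20% of $1,747 = $349.40. Cost to patient: $2,636.40. OOP to date $2,636.40.
#2 ($298): deductible already satisfied, so patient's share is 20% × $298 = $59.60. Patient owes $59.60 (running OOP $2,696).
#3 ($13,200): 20% coinsurance on $13,200 = $2,640. That would push OOP to $5,336, over the $5,100 cap, so patient pays $5,100 − $2,696 = $2,404.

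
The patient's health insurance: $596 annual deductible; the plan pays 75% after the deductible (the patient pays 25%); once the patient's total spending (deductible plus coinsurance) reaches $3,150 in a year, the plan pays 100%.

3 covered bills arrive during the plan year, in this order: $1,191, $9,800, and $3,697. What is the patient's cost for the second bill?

Claim 1 ($1,191): deductible takes $596, $595 remains; 25% of $595 = $148.75. Patient pays $744.75; OOP now $744.75.
Claim 2 ($9,800): 25% coinsurance on $9,800 = $2,450. That would push OOP to $3,194.75, over the $3,150 cap, so patient pays $3,150 − $744.75 = $2,405.25.

$2,405.25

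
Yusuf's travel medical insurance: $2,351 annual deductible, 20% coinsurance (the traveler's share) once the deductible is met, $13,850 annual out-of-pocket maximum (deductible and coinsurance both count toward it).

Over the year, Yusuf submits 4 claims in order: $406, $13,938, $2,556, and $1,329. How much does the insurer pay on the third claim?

$2,044.80

#1 ($406): fully absorbed by the deductible. Traveler pays $406; OOP now $406. Insurer: $406 − $406 = $0.
#2 ($13,938): $1,945 to deductible, leaving $11,993; traveler's 20% is $2,398.60. Traveler owes $4,343.60 (running OOP $4,749.60). Insurer: $13,938 − $4,343.60 = $9,594.40.
#3 ($2,556): deductible already satisfied, so traveler's share is 20% × $2,556 = $511.20. Traveler owes $511.20 (running OOP $5,260.80). Plan pays $2,556 − $511.20 = $2,044.80.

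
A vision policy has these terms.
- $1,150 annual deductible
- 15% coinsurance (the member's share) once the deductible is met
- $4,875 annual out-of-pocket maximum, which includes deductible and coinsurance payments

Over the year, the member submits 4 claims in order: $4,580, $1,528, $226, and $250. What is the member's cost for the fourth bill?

$37.50

#1 ($4,580): $1,150 to deductible, leaving $3,430; coinsurance $3,430 × 15% = $514.50. Member owes $1,664.50 (running OOP $1,664.50).
#2 ($1,528): deductible met; 15% of $1,528 = $229.20. Member owes $229.20 (running OOP $1,893.70).
#3 ($226): deductible met; 15% of $226 = $33.90. Member owes $33.90 (running OOP $1,927.60).
#4 ($250): deductible met; 15% of $250 = $37.50. Cost to member: $37.50. OOP to date $1,965.10.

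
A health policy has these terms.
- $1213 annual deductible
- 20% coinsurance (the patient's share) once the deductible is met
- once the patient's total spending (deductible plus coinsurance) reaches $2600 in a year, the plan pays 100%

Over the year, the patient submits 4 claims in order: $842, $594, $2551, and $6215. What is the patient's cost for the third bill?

#1 ($842): all of it applies to the deductible. Patient owes $842 (running OOP $842).
#2 ($594): $371 to deductible, leaving $223; 20% of $223 = $44.60. Patient pays $415.60; OOP now $1257.60.
#3 ($2551): deductible already satisfied, so patient's share is 20% × $2551 = $510.20. Cost to patient: $510.20. OOP to date $1767.80.

$510.20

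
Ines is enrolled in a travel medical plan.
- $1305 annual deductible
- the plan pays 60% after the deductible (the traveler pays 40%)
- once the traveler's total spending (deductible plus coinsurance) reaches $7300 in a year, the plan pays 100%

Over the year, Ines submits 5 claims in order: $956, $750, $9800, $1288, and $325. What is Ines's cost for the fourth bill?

Claim 1 ($956): fully absorbed by the deductible. Cost to traveler: $956. OOP to date $956.
Claim 2 ($750): deductible takes $349, $401 remains; traveler's 40% is $160.40. Traveler pays $509.40; OOP now $1465.40.
Claim 3 ($9800): deductible met; 40% of $9800 = $3920. Traveler pays $3920; OOP now $5385.40.
Claim 4 ($1288): deductible met; 40% of $1288 = $515.20. Traveler pays $515.20; OOP now $5900.60.

$515.20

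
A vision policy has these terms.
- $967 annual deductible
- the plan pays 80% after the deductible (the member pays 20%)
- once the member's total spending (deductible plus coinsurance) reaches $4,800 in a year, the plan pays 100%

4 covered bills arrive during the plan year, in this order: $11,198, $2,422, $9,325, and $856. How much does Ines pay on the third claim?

$1,302.40

#1 ($11,198): deductible takes $967, $10,231 remains; 20% of $10,231 = $2,046.20. Member pays $3,013.20; OOP now $3,013.20.
#2 ($2,422): deductible met; 20% of $2,422 = $484.40. Cost to member: $484.40. OOP to date $3,497.60.
#3 ($9,325): deductible already satisfied, so member's share is 20% × $9,325 = $1,865. That would push OOP to $5,362.60, over the $4,800 cap, so member pays $4,800 − $3,497.60 = $1,302.40.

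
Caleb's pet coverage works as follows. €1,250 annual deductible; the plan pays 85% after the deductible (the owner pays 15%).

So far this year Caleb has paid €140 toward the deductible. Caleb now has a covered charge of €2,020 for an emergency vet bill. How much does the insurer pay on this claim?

Deductible still to meet: €1,250 − €140 = €1,110.
After the €1,110 deductible portion, €2,020 − €1,110 = €910 is subject to coinsurance.
15% of €910 = €136.50 falls to the owner.
So the owner owes €1,110 + €136.50 = €1,246.50.
The insurer covers the remainder: €2,020 − €1,246.50 = €773.50.

€773.50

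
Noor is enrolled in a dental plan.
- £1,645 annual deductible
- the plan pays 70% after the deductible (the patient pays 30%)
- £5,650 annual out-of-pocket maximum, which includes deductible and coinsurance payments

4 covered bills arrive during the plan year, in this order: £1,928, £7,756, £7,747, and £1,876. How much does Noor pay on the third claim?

£1,593.30

#1 (£1,928): £1,645 to deductible, leaving £283; patient's 30% is £84.90. Patient pays £1,729.90; OOP now £1,729.90.
#2 (£7,756): 30% coinsurance on £7,756 = £2,326.80. Cost to patient: £2,326.80. OOP to date £4,056.70.
#3 (£7,747): deductible already satisfied, so patient's share is 30% × £7,747 = £2,324.10. That would push OOP to £6,380.80, over the £5,650 cap, so patient pays £5,650 − £4,056.70 = £1,593.30.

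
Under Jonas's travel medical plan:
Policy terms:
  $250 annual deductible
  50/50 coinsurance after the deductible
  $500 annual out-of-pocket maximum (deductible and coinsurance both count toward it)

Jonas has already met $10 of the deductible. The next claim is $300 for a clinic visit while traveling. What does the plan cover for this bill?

Deductible still to meet: $250 − $10 = $240.
That leaves $300 − $240 = $60 for coinsurance.
Coinsurance: $60 × 50% = $30.
That puts the traveler's cost at $240 + $30 = $270 before any cap.
Total out-of-pocket so far would be $10 + $270 = $280, below the $500 cap — no reduction.
The insurer covers the remainder: $300 − $270 = $30.

$30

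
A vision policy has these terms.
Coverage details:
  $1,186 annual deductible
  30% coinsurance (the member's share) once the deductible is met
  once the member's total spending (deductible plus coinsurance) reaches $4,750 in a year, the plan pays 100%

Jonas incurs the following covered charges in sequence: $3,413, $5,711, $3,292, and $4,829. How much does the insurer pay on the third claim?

$2,304.40

#1 ($3,413): deductible takes $1,186, $2,227 remains; coinsurance $2,227 × 30% = $668.10. Member pays $1,854.10; OOP now $1,854.10. Plan pays $3,413 − $1,854.10 = $1,558.90.
#2 ($5,711): deductible met; 30% of $5,711 = $1,713.30. Cost to member: $1,713.30. OOP to date $3,567.40. Plan pays $5,711 − $1,713.30 = $3,997.70.
#3 ($3,292): 30% coinsurance on $3,292 = $987.60. Member pays $987.60; OOP now $4,555. Insurer: $3,292 − $987.60 = $2,304.40.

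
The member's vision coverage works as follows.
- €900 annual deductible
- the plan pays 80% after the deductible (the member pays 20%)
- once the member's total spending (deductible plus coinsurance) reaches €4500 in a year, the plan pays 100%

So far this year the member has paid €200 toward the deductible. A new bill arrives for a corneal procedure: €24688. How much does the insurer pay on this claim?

Remaining deductible: €900 − €200 = €700.
The remaining €23988 (= €24688 − €700) moves to coinsurance.
20% of €23988 = €4797.60 falls to the member.
Member responsibility before any cap: €700 + €4797.60 = €5497.60.
Year-to-date out-of-pocket would reach €200 + €5497.60 = €5697.60, above the €4500 maximum, so the member pays only €4500 − €200 = €4300.
The plan picks up €24688 − €4300 = €20388.

€20388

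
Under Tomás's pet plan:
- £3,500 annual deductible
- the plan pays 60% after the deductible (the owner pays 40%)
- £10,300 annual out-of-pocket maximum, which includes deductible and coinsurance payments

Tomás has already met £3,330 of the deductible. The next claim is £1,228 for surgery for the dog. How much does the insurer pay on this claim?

£3,330 of the £3,500 deductible is already met, leaving £170.
After the £170 deductible portion, £1,228 − £170 = £1,058 is subject to coinsurance.
40% of £1,058 = £423.20 falls to the owner.
That puts the owner's cost at £170 + £423.20 = £593.20 before any cap.
Year-to-date out-of-pocket becomes £3,330 + £593.20 = £3,923.20, still under the £10,300 maximum, so no cap applies.
The insurer covers the remainder: £1,228 − £593.20 = £634.80.

£634.80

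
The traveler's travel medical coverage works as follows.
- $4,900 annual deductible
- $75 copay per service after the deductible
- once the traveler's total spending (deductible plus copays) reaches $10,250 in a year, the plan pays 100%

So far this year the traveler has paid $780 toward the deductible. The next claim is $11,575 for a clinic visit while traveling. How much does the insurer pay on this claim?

Remaining deductible: $4,900 − $780 = $4,120.
That leaves $11,575 − $4,120 = $7,455 for the copay.
Copay on this service: $75.
Traveler responsibility before any cap: $4,120 + $75 = $4,195.
Total out-of-pocket so far would be $780 + $4,195 = $4,975, below the $10,250 cap — no reduction.
The plan picks up $11,575 − $4,195 = $7,380.

$7,380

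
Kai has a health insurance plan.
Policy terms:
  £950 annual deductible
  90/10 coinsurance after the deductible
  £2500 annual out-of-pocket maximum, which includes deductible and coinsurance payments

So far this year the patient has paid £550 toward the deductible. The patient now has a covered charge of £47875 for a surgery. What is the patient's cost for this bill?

£1950

Remaining deductible: £950 − £550 = £400.
After the £400 deductible portion, £47875 − £400 = £47475 is subject to coinsurance.
Coinsurance: £47475 × 10% = £4747.50.
That puts the patient's cost at £400 + £4747.50 = £5147.50 before any cap.
That would bring total out-of-pocket to £5697.50, past the £2500 cap. The patient is capped at £2500 − £550 = £1950 on this claim.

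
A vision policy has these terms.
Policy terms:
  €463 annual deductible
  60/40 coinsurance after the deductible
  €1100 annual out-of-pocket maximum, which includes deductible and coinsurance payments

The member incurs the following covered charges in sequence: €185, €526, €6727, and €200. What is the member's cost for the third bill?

Bill 1, €185: all of it applies to the deductible. Member pays €185; OOP now €185.
Bill 2, €526: €278 finishes the deductible; €248 goes to coinsurance; 40% of €248 = €99.20. Member pays €377.20; OOP now €562.20.
Bill 3, €6727: deductible met; 40% of €6727 = €2690.80. That would push OOP to €3253, over the €1100 cap, so member pays €1100 − €562.20 = €537.80.

€537.80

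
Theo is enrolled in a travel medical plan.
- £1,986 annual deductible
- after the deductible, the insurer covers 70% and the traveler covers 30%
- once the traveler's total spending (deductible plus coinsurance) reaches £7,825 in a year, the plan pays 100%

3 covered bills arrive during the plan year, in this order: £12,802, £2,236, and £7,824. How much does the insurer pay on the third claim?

£5,900.60

#1 (£12,802): £1,986 finishes the deductible; £10,816 goes to coinsurance; 30% of £10,816 = £3,244.80. Traveler pays £5,230.80; OOP now £5,230.80. Insurer: £12,802 − £5,230.80 = £7,571.20.
#2 (£2,236): deductible already satisfied, so traveler's share is 30% × £2,236 = £670.80. Traveler owes £670.80 (running OOP £5,901.60). Insurer: £2,236 − £670.80 = £1,565.20.
#3 (£7,824): deductible met; 30% of £7,824 = £2,347.20. Adding that to £5,901.60 gives £8,248.80, past the £7,825 cap; traveler pays only £7,825 − £5,901.60 = £1,923.40. Insurer: £7,824 − £1,923.40 = £5,900.60.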